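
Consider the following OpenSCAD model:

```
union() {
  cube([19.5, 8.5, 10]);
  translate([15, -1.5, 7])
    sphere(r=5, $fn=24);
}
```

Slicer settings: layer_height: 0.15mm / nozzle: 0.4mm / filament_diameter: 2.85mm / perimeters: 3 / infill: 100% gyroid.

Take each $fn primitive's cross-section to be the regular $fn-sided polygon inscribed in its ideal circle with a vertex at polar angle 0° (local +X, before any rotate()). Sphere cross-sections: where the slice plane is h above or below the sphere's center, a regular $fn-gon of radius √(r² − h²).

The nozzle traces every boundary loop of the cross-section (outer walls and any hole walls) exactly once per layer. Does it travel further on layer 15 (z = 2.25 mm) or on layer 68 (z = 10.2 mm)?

Layer 15 (z = 2.25): the 19.5×8.5 cube contributes its full rectangle (perimeter 56.00 mm); the sphere at (15, -1.5): section is a regular 24-gon, circumradius = √(r²−h²) = √(5²−4.75²) = 1.561 (perimeter = 2·24·1.561·sin(180°/24) = 9.78 mm); Combining (union): the regions partially overlap (shared area 0.03 mm²), so the edge portions inside another operand are dropped and the merged outline is re-measured after clipping — boundary = 64.08 mm. So its perimeter = 64.08 mm. Layer 68 (z = 10.2): the cube does not reach this height (z outside [0, 10]); the r=5 sphere at (15, -1.5) slices to a regular 24-gon of circumradius 3.842 (√(r²−h²) with h=3.2 from center) (perimeter = 2·24·3.842·sin(180°/24) = 24.07 mm); Merging all regions: only the r=5 sphere at (15, -1.5) is present, so the union is just that shape — boundary = 24.07 mm. So its perimeter = 24.07 mm. Layer 15 is larger (64.08 vs 24.07 mm).

layer 15 (z = 2.25 mm)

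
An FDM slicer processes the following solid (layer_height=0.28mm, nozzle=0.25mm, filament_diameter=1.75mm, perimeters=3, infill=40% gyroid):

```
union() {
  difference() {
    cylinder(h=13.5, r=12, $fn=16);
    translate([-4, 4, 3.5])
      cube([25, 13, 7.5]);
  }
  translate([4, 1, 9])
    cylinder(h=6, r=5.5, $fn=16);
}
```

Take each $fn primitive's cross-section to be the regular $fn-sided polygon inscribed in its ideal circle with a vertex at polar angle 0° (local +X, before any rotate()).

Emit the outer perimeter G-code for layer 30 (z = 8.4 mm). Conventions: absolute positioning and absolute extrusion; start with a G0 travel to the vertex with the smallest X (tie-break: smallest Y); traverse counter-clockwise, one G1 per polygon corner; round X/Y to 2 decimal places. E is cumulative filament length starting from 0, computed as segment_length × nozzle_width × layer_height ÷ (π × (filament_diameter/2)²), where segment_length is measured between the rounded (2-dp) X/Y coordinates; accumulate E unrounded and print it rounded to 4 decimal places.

G0 X-12.00 Y0.00 Z8.40
G1 X-11.09 Y-4.59 E0.1362
G1 X-8.49 Y-8.49 E0.2726
G1 X-4.59 Y-11.09 E0.4090
G1 X0.00 Y-12.00 E0.5452
G1 X4.59 Y-11.09 E0.6814
G1 X8.49 Y-8.49 E0.8178
G1 X11.09 Y-4.59 E0.9542
G1 X12.00 Y0.00 E1.0904
G1 X11.20 Y4.00 E1.2091
G1 X-4.00 Y4.00 E1.6514
G1 X-4.00 Y11.20 E1.8610
G1 X-4.59 Y11.09 E1.8784
G1 X-8.49 Y8.49 E2.0149
G1 X-11.09 Y4.59 E2.1513
G1 X-12.00 Y0.00 E2.2874

At z = 8.4 mm: the r=12 cylinder gives a regular 16-gon of circumradius 12 (constant along its height); the 25×13 cube at (-4, 4) contributes its full rectangle; After the difference (first − rest): starting from the r=12 cylinder, the 25×13 cube at (-4, 4) partially overlaps it — only the 94.21 mm² overlap (of its 325.00 mm²) is removed, clipping the outline — 1 connected region; the cylinder at (4, 1) is not intersected at this z (z outside [9, 15]); Taking the union: only that combined region is present, so the union is just that shape — 1 connected region. The outline is a single polygon with 15 vertices. Extrusion per mm of travel: 0.25 × 0.28 / (π × 0.875²) = 0.029103. Accumulating E over each segment gives final E = 2.2874.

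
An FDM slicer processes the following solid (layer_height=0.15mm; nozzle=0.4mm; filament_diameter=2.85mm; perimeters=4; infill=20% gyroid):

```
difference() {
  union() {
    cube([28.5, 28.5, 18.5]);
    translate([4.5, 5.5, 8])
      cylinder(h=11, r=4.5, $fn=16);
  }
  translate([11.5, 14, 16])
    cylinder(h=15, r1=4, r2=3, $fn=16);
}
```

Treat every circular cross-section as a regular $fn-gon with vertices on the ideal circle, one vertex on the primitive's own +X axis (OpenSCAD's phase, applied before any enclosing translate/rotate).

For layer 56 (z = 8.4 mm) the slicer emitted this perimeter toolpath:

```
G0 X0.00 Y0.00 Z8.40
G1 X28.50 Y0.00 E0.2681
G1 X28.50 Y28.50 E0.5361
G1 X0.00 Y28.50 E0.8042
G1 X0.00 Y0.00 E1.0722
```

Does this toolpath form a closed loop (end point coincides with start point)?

Start point (G0): (0.00, 0.00). End point (last G1): the path returns to the start — closed.

yes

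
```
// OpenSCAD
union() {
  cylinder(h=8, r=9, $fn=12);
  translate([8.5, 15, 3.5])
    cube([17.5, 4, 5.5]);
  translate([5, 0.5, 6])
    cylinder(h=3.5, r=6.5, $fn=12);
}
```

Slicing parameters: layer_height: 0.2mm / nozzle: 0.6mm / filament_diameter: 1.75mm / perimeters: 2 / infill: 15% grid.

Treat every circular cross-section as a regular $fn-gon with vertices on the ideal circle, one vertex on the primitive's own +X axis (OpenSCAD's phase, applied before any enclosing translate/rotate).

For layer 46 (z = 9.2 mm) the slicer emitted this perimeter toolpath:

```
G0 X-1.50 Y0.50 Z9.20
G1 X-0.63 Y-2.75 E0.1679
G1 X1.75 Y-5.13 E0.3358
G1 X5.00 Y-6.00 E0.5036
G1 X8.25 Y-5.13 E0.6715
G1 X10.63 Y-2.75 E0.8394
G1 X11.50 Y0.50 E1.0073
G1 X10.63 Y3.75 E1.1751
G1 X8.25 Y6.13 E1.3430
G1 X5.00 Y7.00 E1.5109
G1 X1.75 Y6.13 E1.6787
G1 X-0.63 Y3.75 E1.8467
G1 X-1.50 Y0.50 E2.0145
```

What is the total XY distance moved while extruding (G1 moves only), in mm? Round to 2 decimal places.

Sum the Euclidean lengths of each G1 segment: total = 40.38 mm.

40.38 mm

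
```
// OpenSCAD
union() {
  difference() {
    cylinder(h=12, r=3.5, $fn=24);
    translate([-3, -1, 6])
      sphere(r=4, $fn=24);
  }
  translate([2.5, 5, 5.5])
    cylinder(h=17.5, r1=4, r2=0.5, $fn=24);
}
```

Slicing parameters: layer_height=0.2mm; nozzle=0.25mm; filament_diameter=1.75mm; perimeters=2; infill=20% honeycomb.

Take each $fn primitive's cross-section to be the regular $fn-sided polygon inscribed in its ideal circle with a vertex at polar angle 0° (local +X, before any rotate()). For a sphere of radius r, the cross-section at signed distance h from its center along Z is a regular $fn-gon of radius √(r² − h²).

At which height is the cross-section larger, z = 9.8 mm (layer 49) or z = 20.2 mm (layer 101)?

Layer 49 (z = 9.8): the r=3.5 cylinder contributes a regular 24-gon of circumradius 3.5 (area = (24/2)·3.500²·sin(360°/24) = 38.05 mm²); the r=4 sphere at (-3, -1) contributes a regular 24-gon of circumradius √(4²−3.8²) = 1.249 (area = (24/2)·1.249²·sin(360°/24) = 4.85 mm²); Taking the first minus the rest: starting from the r=3.5 cylinder (38.05 mm²), the r=4 sphere at (-3, -1) partially overlaps it — only the 3.03 mm² overlap (of its 4.85 mm²) is removed, clipping the outline — area = 35.02 mm²; the cone at (2.5, 5): at t=0.246 of its height the radius interpolates to r₁+(r₂−r₁)t = 3.140, giving a regular 24-gon of that circumradius (area = (24/2)·3.140²·sin(360°/24) = 30.62 mm²); Taking the union: the regions partially overlap — summed areas 65.64 mm² minus the doubly-counted overlap 2.40 mm² gives 63.24 mm² — area = 63.24 mm². So its area = 63.24 mm². Layer 101 (z = 20.2): the cylinder is absent (z outside [0, 12]); the sphere at (-3, -1) is not intersected at this z (|z−center|=14.200 > r=4); After the difference (first − rest): the first operand is absent here, so nothing remains; the cone at (2.5, 5) (r1=4→r2=0.5) has section circumradius 1.060 here — a regular 24-gon (area = (24/2)·1.060²·sin(360°/24) = 3.49 mm²); Combining (union): only the cone at (2.5, 5) is present, so the union is just that shape — area = 3.49 mm². So its area = 3.49 mm². Layer 49 is larger (63.24 vs 3.49 mm²).

layer 49 (z = 9.8 mm)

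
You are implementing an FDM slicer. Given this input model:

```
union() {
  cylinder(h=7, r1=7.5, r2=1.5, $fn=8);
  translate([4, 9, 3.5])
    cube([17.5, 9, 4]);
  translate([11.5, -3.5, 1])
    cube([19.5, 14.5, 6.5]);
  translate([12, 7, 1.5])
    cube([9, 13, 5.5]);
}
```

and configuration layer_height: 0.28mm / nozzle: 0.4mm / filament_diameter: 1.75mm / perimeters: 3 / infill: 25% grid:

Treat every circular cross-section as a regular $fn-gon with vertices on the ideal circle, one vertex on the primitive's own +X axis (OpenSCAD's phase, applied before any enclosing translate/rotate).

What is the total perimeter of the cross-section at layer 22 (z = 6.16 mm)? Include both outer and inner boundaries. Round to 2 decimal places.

114.59 mm

At z = 6.16 mm: the cone (r1=7.5→r2=1.5) has section circumradius 2.220 here — a regular 8-gon (perimeter = 2·8·2.220·sin(180°/8) = 13.59 mm); the cube at (4, 9) is present — its section is the full 17.5×9 rectangle (perimeter 53.00 mm); the cube at (11.5, -3.5) (footprint 19.5×14.5) is included at this height (perimeter 68.00 mm); the cube at (12, 7) (footprint 9×13) is included at this height (perimeter 44.00 mm); Taking the union: the regions partially overlap (shared area 119.00 mm²), so the edge portions inside another operand are dropped and the merged outline is re-measured after clipping — boundary = 114.59 mm. Overall, the cross-section has 2 separate islands. Total boundary length (outer) = 114.59 mm.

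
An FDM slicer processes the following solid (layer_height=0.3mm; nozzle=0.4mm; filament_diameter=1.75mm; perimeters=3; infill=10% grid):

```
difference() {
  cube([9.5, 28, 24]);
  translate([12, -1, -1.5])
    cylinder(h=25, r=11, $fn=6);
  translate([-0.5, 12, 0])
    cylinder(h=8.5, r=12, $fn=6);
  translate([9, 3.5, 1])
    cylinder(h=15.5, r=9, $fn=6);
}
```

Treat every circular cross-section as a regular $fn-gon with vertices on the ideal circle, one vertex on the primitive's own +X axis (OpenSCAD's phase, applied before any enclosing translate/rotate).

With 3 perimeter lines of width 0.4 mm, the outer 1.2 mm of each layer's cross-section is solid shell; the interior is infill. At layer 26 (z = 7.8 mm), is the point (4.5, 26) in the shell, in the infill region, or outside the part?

infill

At z = 7.8 mm: the cube is present — its section is the full 9.5×28 rectangle; the cylinder at (12, -1): section is a regular 6-gon, circumradius r=11; the cylinder at (-0.5, 12): section is a regular 6-gon, circumradius r=12; the r=9 cylinder at (9, 3.5) gives a regular 6-gon of circumradius 9 (constant along its height); After the difference (first − rest): starting from the 9.5×28 cube, the r=11 cylinder at (12, -1) partially overlaps it — only the 46.56 mm² overlap (of its 314.37 mm²) is removed, clipping the outline; the r=12 cylinder at (-0.5, 12) partially overlaps it — only the 149.02 mm² overlap (of its 374.12 mm²) is removed, clipping the outline; the r=9 cylinder at (9, 3.5) partially overlaps it — only the 0.86 mm² overlap (of its 210.44 mm²) is removed, clipping the outline — 2 connected regions. Overall, the cross-section has 2 separate islands. The nearest boundary edge runs (0.00, 28.00)→(9.50, 28.00); distance from the point to it = 2.00 mm. (Shell/infill is judged within the island containing the point — the largest one.) The point is inside the cross-section and 2.00 mm from the nearest boundary — more than the 1.2 mm shell width (3 × 0.4), so it's in the infill interior.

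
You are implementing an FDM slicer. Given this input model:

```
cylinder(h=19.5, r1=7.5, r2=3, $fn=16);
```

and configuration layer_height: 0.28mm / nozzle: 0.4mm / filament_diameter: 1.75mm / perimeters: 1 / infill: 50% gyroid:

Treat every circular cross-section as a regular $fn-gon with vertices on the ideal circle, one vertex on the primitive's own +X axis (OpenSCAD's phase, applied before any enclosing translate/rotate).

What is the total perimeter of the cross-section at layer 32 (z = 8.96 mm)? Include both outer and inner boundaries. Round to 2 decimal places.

33.91 mm

At z = 8.96 mm: the cone: at t=0.459 of its height the radius interpolates to r₁+(r₂−r₁)t = 5.432, giving a regular 16-gon of that circumradius (perimeter = 2·16·5.432·sin(180°/16) = 33.91 mm). Overall, the cross-section is a single solid region. Total boundary length (outer) = 33.91 mm.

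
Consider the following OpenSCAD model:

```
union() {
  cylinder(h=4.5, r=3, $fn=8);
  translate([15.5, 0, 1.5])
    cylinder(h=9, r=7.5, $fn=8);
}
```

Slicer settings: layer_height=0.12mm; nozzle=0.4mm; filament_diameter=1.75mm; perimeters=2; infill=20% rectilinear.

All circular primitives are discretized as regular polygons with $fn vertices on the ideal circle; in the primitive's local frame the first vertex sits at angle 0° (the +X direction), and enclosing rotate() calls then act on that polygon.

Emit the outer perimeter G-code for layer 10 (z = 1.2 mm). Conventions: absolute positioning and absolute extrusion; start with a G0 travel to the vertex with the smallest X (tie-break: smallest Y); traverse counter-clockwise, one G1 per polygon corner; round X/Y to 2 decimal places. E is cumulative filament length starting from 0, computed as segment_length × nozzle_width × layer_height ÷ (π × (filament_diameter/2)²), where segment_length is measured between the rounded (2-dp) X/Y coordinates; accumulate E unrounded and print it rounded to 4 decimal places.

At z = 1.2 mm: the cylinder: section is a regular 8-gon, circumradius r=3; the cylinder at (15.5, 0) is absent (z outside [1.5, 10.5]); Taking the union: only the r=3 cylinder is present, so the union is just that shape — 1 connected region. The outline is a single polygon with 8 vertices. Extrusion per mm of travel: 0.4 × 0.12 / (π × 0.875²) = 0.019956. Accumulating E over each segment gives final E = 0.3665.

G0 X-3.00 Y0.00 Z1.20
G1 X-2.12 Y-2.12 E0.0458
G1 X0.00 Y-3.00 E0.0916
G1 X2.12 Y-2.12 E0.1374
G1 X3.00 Y0.00 E0.1832
G1 X2.12 Y2.12 E0.2290
G1 X0.00 Y3.00 E0.2748
G1 X-2.12 Y2.12 E0.3206
G1 X-3.00 Y0.00 E0.3665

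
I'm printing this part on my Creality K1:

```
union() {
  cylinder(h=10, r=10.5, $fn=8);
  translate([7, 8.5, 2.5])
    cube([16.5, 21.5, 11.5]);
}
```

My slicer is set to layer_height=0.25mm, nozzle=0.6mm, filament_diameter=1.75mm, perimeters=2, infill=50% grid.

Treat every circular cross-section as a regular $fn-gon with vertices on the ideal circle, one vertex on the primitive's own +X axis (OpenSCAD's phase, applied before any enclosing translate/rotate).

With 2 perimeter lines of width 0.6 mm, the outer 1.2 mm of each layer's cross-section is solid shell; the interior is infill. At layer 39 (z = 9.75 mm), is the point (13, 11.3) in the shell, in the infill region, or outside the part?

infill

At z = 9.75 mm: the cylinder: section is a regular 8-gon, circumradius r=10.5; the cube at (7, 8.5) (footprint 16.5×21.5) is included at this height; Combining (union): the 2 present regions are separate (no shared area or edge), so areas and boundary lengths simply add and each stays a separate island — 2 connected regions. Overall, the cross-section has 2 separate islands. The nearest boundary edge runs (23.50, 8.50)→(7.00, 8.50); distance from the point to it = 2.80 mm. (Shell/infill is judged within the island containing the point — the largest one.) The point is inside the cross-section and 2.80 mm from the nearest boundary — more than the 1.2 mm shell width (2 × 0.6), so it's in the infill interior.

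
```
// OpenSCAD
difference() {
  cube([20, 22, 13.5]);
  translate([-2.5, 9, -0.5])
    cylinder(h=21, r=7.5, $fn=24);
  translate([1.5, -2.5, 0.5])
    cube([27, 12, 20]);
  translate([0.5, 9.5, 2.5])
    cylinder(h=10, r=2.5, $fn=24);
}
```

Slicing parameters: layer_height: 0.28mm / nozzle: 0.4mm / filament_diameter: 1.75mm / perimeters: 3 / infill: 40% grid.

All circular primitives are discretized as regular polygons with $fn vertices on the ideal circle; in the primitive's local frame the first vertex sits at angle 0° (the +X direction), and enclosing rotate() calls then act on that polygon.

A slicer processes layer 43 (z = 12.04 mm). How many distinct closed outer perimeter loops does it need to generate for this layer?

2

At z = 12.04 mm: the cube is present — its section is the full 20×22 rectangle; the cylinder at (-2.5, 9): section is a regular 24-gon, circumradius r=7.5; the 27×12 cube at (1.5, -2.5) contributes its full rectangle; the r=2.5 cylinder at (0.5, 9.5) contributes a regular 24-gon of circumradius 2.5; After the difference (first − rest): starting from the 20×22 cube, the r=7.5 cylinder at (-2.5, 9) partially overlaps it — only the 50.76 mm² overlap (of its 174.70 mm²) is removed, clipping the outline; the 27×12 cube at (1.5, -2.5) partially overlaps it — only the 158.68 mm² overlap (of its 324.00 mm²) is removed, clipping the outline; the r=2.5 cylinder at (0.5, 9.5) misses the remaining region (no effect) — 2 connected regions. The result has 2 disconnected regions.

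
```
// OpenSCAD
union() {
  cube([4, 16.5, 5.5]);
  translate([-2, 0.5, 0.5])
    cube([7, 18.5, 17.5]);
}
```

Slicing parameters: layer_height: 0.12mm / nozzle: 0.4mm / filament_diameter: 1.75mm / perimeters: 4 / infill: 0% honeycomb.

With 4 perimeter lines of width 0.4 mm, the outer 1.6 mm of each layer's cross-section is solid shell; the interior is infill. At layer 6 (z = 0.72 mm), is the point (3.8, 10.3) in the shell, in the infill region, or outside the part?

At z = 0.72 mm: the cube is present — its section is the full 4×16.5 rectangle; the cube at (-2, 0.5) (footprint 7×18.5) is included at this height; Combining (union): the regions partially overlap (shared area 64.00 mm²), so overlapping operands fuse into one piece — 1 connected region. Overall, the cross-section is a single solid region. The nearest boundary edge runs (5.00, 19.00)→(5.00, 0.50); distance from the point to it = 1.20 mm. The point is inside the cross-section, 1.20 mm from the nearest boundary — within the 1.6 mm shell band (4 × 0.4).

shell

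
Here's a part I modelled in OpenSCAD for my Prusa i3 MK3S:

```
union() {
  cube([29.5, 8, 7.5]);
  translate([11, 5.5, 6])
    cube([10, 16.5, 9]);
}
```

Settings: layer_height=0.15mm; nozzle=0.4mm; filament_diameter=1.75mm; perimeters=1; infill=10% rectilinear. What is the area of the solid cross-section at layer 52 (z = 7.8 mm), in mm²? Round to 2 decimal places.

165.00 mm²

At z = 7.8 mm: the cube is absent (z outside [0, 7.5]); the cube at (11, 5.5) is present — its section is the full 10×16.5 rectangle (area 165.00 mm²); Merging all regions: only the 10×16.5 cube at (11, 5.5) is present, so the union is just that shape — area = 165.00 mm². Overall, the cross-section is a single solid region. Net area = 165.00 mm².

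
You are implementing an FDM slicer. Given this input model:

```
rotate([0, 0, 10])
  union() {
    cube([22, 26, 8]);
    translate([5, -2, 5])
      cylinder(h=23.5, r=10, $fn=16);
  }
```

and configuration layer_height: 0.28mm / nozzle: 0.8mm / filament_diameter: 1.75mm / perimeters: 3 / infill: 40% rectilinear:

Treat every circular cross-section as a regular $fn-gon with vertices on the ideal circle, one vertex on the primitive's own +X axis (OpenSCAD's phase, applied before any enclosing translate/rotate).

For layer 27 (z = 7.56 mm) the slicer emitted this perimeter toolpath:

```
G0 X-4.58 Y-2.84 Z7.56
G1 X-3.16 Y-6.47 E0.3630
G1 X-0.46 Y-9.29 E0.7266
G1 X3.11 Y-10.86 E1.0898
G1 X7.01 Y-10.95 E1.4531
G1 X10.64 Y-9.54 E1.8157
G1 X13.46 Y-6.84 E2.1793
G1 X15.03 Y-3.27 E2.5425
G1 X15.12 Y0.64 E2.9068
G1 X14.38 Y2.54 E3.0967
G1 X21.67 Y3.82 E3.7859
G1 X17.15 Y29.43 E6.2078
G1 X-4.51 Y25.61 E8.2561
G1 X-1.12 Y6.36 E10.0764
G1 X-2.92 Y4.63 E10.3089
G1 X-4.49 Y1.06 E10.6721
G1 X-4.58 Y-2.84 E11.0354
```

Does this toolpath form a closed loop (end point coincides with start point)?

Start point (G0): (-4.58, -2.84). End point (last G1): the path returns to the start — closed.

yes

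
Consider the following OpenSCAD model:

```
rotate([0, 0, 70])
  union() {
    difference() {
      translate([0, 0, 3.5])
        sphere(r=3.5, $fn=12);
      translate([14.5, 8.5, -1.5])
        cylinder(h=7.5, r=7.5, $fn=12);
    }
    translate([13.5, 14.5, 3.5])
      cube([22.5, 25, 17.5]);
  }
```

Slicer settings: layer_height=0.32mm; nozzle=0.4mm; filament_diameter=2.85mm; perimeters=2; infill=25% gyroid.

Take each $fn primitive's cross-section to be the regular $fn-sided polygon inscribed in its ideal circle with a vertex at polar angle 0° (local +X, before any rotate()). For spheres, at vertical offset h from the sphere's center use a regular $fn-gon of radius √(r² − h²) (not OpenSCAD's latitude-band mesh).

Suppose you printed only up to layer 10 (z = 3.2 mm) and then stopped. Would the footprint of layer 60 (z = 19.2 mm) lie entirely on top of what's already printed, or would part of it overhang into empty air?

part overhangs

Compare the two slices. At z = 3.2: the r=3.5 sphere contributes a regular 12-gon of circumradius √(3.5²−0.3²) = 3.487 (area = (12/2)·3.487²·sin(360°/12) = 36.48 mm²); the r=7.5 cylinder at (14.5, 8.5) contributes a regular 12-gon of circumradius 7.5 (area = (12/2)·7.500²·sin(360°/12) = 168.75 mm²); Subtracting the remaining from the first: starting from the r=3.5 sphere (36.48 mm²), the r=7.5 cylinder at (14.5, 8.5) misses the remaining region (no effect) — area = 36.48 mm²; the cube at (13.5, 14.5) does not reach this height (z outside [3.5, 21]); Combining (union): only that combined region is present, so the union is just that shape — area = 36.48 mm²; (rotated 70° about Z; rotation is an isometry so areas/perimeters/island counts are preserved). At z = 19.2: the sphere is absent (|z−center|=15.700 > r=3.5); the cylinder at (14.5, 8.5) does not reach this height (z outside [-1.5, 6]); After the difference (first − rest): the first operand is absent here, so nothing remains; the 22.5×25 cube at (13.5, 14.5) contributes its full rectangle (area 562.50 mm²); Taking the union: only the 22.5×25 cube at (13.5, 14.5) is present, so the union is just that shape — area = 562.50 mm²; (rotated 70° about Z; rotation is an isometry so areas/perimeters/island counts are preserved). Checking containment: at z = 19.2 the cross-section extends beyond the z = 3.2 cross-section by about 562.50 mm².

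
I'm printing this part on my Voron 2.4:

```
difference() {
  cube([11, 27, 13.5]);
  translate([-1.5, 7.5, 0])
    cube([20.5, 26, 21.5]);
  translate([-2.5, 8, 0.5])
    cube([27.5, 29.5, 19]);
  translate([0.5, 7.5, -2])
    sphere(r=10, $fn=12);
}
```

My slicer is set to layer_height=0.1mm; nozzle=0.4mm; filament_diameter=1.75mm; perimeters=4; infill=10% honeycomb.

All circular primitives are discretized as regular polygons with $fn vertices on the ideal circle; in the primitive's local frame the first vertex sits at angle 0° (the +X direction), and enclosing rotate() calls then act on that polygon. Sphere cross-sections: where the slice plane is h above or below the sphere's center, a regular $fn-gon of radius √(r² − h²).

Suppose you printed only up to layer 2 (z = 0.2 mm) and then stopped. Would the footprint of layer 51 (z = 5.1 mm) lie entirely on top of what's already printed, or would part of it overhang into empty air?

Compare the two slices. At z = 0.2: the 11×27 cube contributes its full rectangle (area 297.00 mm²); the cube at (-1.5, 7.5) is present — its section is the full 20.5×26 rectangle (area 533.00 mm²); the cube at (-2.5, 8) is not intersected at this z (z outside [0.5, 19.5]); the sphere at (0.5, 7.5): section is a regular 12-gon, circumradius = √(r²−h²) = √(10²−2.2²) = 9.755 (area = (12/2)·9.755²·sin(360°/12) = 285.48 mm²); Subtracting the remaining from the first: starting from the 11×27 cube (297.00 mm²), the 20.5×26 cube at (-1.5, 7.5) partially overlaps it — only the 214.50 mm² overlap (of its 533.00 mm²) is removed, clipping the outline; the r=10 sphere at (0.5, 7.5) partially overlaps it — only the 66.86 mm² overlap (of its 285.48 mm²) is removed, clipping the outline — area = 15.64 mm². At z = 5.1: the cube (footprint 11×27) is included at this height (area 297.00 mm²); the cube at (-1.5, 7.5) (footprint 20.5×26) is included at this height (area 533.00 mm²); the cube at (-2.5, 8) (footprint 27.5×29.5) is included at this height (area 811.25 mm²); the r=10 sphere at (0.5, 7.5) slices to a regular 12-gon of circumradius 7.042 (√(r²−h²) with h=7.1 from center) (area = (12/2)·7.042²·sin(360°/12) = 148.77 mm²); After the difference (first − rest): starting from the 11×27 cube (297.00 mm²), the 20.5×26 cube at (-1.5, 7.5) partially overlaps it — only the 214.50 mm² overlap (of its 533.00 mm²) is removed, clipping the outline; the 27.5×29.5 cube at (-2.5, 8) misses the remaining region (no effect); the r=10 sphere at (0.5, 7.5) partially overlaps it — only the 40.68 mm² overlap (of its 148.77 mm²) is removed, clipping the outline — area = 41.82 mm². Checking containment: at z = 5.1 the cross-section extends beyond the z = 0.2 cross-section by about 26.18 mm².

part overhangs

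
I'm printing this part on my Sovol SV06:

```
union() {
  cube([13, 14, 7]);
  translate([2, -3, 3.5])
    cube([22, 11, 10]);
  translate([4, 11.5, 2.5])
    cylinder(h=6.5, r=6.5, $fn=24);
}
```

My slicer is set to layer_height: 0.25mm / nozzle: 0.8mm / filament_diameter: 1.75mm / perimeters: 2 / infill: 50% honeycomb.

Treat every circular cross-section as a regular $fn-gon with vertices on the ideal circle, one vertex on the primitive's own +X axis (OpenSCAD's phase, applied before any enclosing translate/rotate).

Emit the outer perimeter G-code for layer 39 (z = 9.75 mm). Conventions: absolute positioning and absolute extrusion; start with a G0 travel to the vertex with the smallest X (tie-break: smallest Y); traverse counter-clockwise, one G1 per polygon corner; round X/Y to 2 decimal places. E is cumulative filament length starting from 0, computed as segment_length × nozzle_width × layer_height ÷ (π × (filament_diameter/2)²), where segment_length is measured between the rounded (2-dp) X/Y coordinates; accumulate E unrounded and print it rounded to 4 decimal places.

G0 X2.00 Y-3.00 Z9.75
G1 X24.00 Y-3.00 E1.8293
G1 X24.00 Y8.00 E2.7440
G1 X2.00 Y8.00 E4.5733
G1 X2.00 Y-3.00 E5.4879

At z = 9.75 mm: the cube is absent (z outside [0, 7]); the cube at (2, -3) (footprint 22×11) is included at this height; the cylinder at (4, 11.5) does not reach this height (z outside [2.5, 9]); Taking the union: only the 22×11 cube at (2, -3) is present, so the union is just that shape — 1 connected region. The outline is a single polygon with 4 vertices. Extrusion per mm of travel: 0.8 × 0.25 / (π × 0.875²) = 0.083150. Accumulating E over each segment gives final E = 5.4879.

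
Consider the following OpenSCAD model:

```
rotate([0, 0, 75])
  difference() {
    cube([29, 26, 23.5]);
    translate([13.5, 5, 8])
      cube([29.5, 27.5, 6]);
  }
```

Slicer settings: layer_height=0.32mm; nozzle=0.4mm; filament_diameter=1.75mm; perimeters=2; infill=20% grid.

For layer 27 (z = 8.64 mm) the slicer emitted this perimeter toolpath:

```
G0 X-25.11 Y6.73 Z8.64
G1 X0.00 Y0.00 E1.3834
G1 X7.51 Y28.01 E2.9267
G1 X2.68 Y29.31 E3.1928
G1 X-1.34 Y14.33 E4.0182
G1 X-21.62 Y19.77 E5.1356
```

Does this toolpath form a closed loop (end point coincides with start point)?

no

Start point (G0): (-25.11, 6.73). End point (last G1): the path does not return to the start — open.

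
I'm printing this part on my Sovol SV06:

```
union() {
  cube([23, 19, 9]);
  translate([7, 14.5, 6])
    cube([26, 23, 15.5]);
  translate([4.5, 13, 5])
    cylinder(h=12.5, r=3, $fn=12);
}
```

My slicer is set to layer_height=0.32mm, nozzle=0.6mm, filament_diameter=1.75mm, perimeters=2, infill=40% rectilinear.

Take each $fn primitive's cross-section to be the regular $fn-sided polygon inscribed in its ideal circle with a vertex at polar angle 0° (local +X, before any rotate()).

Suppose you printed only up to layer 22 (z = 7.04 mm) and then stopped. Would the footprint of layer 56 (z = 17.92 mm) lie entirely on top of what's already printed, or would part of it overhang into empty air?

Compare the two slices. At z = 7.04: the 23×19 cube contributes its full rectangle (area 437.00 mm²); the cube at (7, 14.5) is present — its section is the full 26×23 rectangle (area 598.00 mm²); the r=3 cylinder at (4.5, 13) gives a regular 12-gon of circumradius 3 (constant along its height) (area = (12/2)·3.000²·sin(360°/12) = 27.00 mm²); Taking the union: the regions partially overlap — summed areas 1062.00 mm² minus the doubly-counted overlap 99.00 mm² gives 963.00 mm² — area = 963.00 mm². At z = 17.92: the cube does not reach this height (z outside [0, 9]); the 26×23 cube at (7, 14.5) contributes its full rectangle (area 598.00 mm²); the cylinder at (4.5, 13) does not reach this height (z outside [5, 17.5]); Merging all regions: only the 26×23 cube at (7, 14.5) is present, so the union is just that shape — area = 598.00 mm². Checking containment: the cross-section at z = 17.92 is a subset of the cross-section at z = 7.04.

entirely on top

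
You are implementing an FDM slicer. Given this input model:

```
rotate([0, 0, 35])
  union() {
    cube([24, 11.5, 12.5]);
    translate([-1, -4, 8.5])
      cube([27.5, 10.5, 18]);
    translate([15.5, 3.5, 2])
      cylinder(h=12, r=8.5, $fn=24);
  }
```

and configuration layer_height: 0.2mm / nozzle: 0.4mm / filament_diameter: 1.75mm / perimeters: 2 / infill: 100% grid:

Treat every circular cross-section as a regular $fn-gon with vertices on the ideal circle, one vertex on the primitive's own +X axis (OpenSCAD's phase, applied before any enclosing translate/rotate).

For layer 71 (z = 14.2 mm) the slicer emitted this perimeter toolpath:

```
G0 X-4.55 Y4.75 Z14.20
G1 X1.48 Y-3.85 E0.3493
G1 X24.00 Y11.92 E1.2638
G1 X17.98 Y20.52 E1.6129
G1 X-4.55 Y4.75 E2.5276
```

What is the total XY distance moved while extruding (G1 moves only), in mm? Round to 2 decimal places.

75.99 mm

Sum the Euclidean lengths of each G1 segment: total = 75.99 mm.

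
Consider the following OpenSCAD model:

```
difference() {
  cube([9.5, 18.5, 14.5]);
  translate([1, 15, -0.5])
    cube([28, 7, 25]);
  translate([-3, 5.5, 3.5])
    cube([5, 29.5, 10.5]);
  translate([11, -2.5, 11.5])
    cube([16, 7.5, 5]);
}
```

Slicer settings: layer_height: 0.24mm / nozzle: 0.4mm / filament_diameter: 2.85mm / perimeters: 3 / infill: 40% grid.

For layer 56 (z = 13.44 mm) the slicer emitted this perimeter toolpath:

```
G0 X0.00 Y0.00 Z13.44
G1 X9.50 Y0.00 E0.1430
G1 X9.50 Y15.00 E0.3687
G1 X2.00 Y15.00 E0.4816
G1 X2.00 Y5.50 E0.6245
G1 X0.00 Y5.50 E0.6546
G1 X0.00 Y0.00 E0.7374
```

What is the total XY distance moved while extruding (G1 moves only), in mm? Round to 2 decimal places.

49.00 mm

Sum the Euclidean lengths of each G1 segment: total = 49.00 mm.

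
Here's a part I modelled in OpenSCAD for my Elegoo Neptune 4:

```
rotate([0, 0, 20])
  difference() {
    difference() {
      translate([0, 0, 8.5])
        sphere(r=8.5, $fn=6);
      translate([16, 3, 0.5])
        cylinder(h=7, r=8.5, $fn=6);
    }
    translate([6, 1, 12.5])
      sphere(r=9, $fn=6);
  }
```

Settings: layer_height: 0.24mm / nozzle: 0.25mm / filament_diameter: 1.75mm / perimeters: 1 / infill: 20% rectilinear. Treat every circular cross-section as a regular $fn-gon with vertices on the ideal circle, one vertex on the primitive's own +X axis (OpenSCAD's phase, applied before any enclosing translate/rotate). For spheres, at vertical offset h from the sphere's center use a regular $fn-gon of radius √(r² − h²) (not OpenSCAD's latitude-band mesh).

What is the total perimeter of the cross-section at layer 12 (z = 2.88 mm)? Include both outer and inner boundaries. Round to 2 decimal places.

38.26 mm

At z = 2.88 mm: the r=8.5 sphere slices to a regular 6-gon of circumradius 6.377 (√(r²−h²) with h=5.62 from center) (perimeter = 2·6·6.377·sin(180°/6) = 38.26 mm); the r=8.5 cylinder at (16, 3) contributes a regular 6-gon of circumradius 8.5 (perimeter = 2·6·8.500·sin(180°/6) = 51.00 mm); Subtracting the remaining from the first: starting from the r=8.5 sphere, the r=8.5 cylinder at (16, 3) misses the remaining region (no effect) — boundary = 38.26 mm; the sphere at (6, 1) is absent (|z−center|=9.620 > r=9); Taking the first minus the rest: none of the subtracted shapes is present at this height, so that combined region is unchanged — boundary = 38.26 mm; (whole slice rotated 20° about Z — lengths, areas and connectivity unchanged). Overall, the cross-section is a single solid region. Total boundary length (outer) = 38.26 mm.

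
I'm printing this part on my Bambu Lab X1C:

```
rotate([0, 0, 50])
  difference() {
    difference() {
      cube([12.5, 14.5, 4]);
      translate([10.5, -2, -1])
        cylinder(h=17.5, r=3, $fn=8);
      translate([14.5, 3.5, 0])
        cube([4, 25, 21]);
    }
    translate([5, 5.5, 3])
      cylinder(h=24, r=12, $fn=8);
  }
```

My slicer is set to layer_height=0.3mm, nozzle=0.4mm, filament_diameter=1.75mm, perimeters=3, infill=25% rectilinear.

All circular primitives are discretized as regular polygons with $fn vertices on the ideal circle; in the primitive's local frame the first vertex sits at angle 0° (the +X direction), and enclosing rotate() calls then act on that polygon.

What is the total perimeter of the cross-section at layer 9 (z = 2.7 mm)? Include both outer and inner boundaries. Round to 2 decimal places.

54.25 mm

At z = 2.7 mm: the cube (footprint 12.5×14.5) is included at this height (perimeter 54.00 mm); the cylinder at (10.5, -2): section is a regular 8-gon, circumradius r=3 (perimeter = 2·8·3.000·sin(180°/8) = 18.37 mm); the cube at (14.5, 3.5) (footprint 4×25) is included at this height (perimeter 58.00 mm); Taking the first minus the rest: starting from the 12.5×14.5 cube, the r=3 cylinder at (10.5, -2) partially overlaps it — only the 2.36 mm² overlap (of its 25.46 mm²) is removed, clipping the outline; the 4×25 cube at (14.5, 3.5) misses the remaining region (no effect) — boundary = 54.25 mm; the cylinder at (5, 5.5) is not intersected at this z (z outside [3, 27]); Taking the first minus the rest: none of the subtracted shapes is present at this height, so the result so far is unchanged — boundary = 54.25 mm; (rotated 50° about Z; rotation is an isometry so areas/perimeters/island counts are preserved). Overall, the cross-section is a single solid region. Total boundary length (outer) = 54.25 mm.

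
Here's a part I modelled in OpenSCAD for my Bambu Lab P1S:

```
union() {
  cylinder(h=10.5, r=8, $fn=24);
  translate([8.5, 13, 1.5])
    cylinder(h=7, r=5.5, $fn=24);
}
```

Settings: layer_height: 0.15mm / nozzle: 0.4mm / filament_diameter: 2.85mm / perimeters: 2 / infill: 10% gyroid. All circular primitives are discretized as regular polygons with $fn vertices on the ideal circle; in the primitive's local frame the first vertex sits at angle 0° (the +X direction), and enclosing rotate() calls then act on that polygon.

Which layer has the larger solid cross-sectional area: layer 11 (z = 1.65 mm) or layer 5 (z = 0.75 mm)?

Layer 11 (z = 1.65): the cylinder: section is a regular 24-gon, circumradius r=8 (area = (24/2)·8.000²·sin(360°/24) = 198.77 mm²); the r=5.5 cylinder at (8.5, 13) gives a regular 24-gon of circumradius 5.5 (constant along its height) (area = (24/2)·5.500²·sin(360°/24) = 93.95 mm²); Combining (union): the 2 present regions are separate (no shared area or edge), so areas and boundary lengths simply add and each stays a separate island — area = 292.72 mm². So its area = 292.72 mm². Layer 5 (z = 0.75): the cylinder: section is a regular 24-gon, circumradius r=8 (area = (24/2)·8.000²·sin(360°/24) = 198.77 mm²); the cylinder at (8.5, 13) does not reach this height (z outside [1.5, 8.5]); Combining (union): only the r=8 cylinder is present, so the union is just that shape — area = 198.77 mm². So its area = 198.77 mm². Layer 11 is larger (292.72 vs 198.77 mm²).

layer 11 (z = 1.65 mm)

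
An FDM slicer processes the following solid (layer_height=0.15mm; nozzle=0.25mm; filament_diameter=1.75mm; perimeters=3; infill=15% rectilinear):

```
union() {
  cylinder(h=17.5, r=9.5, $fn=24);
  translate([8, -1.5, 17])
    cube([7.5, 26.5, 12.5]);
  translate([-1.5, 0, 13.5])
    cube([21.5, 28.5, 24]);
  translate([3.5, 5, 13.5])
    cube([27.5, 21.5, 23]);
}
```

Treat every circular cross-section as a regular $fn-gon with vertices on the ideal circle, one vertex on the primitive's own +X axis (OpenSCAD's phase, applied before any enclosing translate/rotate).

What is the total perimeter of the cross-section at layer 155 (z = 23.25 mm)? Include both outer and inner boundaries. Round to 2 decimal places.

125.00 mm

At z = 23.25 mm: the cylinder does not reach this height (z outside [0, 17.5]); the cube at (8, -1.5) (footprint 7.5×26.5) is included at this height (perimeter 68.00 mm); the cube at (-1.5, 0) is present — its section is the full 21.5×28.5 rectangle (perimeter 100.00 mm); the cube at (3.5, 5) (footprint 27.5×21.5) is included at this height (perimeter 98.00 mm); Taking the union: the regions partially overlap (shared area 542.25 mm²), so the edge portions inside another operand are dropped and the merged outline is re-measured after clipping — boundary = 125.00 mm. Overall, the cross-section is a single solid region. Total boundary length (outer) = 125.00 mm.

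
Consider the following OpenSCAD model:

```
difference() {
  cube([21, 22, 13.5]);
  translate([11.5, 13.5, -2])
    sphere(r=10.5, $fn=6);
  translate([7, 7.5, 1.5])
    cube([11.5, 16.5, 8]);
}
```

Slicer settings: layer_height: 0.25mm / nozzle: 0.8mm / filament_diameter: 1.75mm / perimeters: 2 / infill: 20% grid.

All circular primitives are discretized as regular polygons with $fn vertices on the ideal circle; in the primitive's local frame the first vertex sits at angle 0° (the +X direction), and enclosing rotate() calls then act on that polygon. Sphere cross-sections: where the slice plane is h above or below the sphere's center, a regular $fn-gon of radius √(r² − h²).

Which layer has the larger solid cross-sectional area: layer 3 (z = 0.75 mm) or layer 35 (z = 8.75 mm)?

layer 35 (z = 8.75 mm)

Layer 3 (z = 0.75): the 21×22 cube contributes its full rectangle (area 462.00 mm²); the r=10.5 sphere at (11.5, 13.5) slices to a regular 6-gon of circumradius 10.133 (√(r²−h²) with h=2.75 from center) (area = (6/2)·10.133²·sin(360°/6) = 266.79 mm²); the cube at (7, 7.5) is absent (z outside [1.5, 9.5]); After the difference (first − rest): starting from the 21×22 cube (462.00 mm²), the r=10.5 sphere at (11.5, 13.5) partially overlaps it — only the 263.26 mm² overlap (of its 266.79 mm²) is removed, clipping the outline — area = 198.74 mm². So its area = 198.74 mm². Layer 35 (z = 8.75): the cube is present — its section is the full 21×22 rectangle (area 462.00 mm²); the sphere at (11.5, 13.5) is absent (|z−center|=10.750 > r=10.5); the 11.5×16.5 cube at (7, 7.5) contributes its full rectangle (area 189.75 mm²); After the difference (first − rest): starting from the 21×22 cube (462.00 mm²), the 11.5×16.5 cube at (7, 7.5) partially overlaps it — only the 166.75 mm² overlap (of its 189.75 mm²) is removed, clipping the outline — area = 295.25 mm². So its area = 295.25 mm². Layer 35 is larger (295.25 vs 198.74 mm²).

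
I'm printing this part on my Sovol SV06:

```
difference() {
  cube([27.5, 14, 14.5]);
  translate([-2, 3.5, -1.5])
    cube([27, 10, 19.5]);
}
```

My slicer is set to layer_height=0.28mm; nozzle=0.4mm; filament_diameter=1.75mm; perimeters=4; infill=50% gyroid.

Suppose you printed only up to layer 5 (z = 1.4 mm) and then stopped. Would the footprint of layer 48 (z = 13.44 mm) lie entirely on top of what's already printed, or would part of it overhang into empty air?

entirely on top

Compare the two slices. At z = 1.4: the cube is present — its section is the full 27.5×14 rectangle (area 385.00 mm²); the cube at (-2, 3.5) (footprint 27×10) is included at this height (area 270.00 mm²); Subtracting the remaining from the first: starting from the 27.5×14 cube (385.00 mm²), the 27×10 cube at (-2, 3.5) partially overlaps it — only the 250.00 mm² overlap (of its 270.00 mm²) is removed, clipping the outline — area = 135.00 mm². At z = 13.44: the cube (footprint 27.5×14) is included at this height (area 385.00 mm²); the cube at (-2, 3.5) (footprint 27×10) is included at this height (area 270.00 mm²); Subtracting the remaining from the first: starting from the 27.5×14 cube (385.00 mm²), the 27×10 cube at (-2, 3.5) partially overlaps it — only the 250.00 mm² overlap (of its 270.00 mm²) is removed, clipping the outline — area = 135.00 mm². Checking containment: the cross-section at z = 13.44 is a subset of the cross-section at z = 1.4.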